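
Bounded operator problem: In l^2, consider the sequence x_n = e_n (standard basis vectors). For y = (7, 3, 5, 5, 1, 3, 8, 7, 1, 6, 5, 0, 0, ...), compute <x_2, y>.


x_2 = e_2 is the standard basis vector with 1 in position 2.
<x_2, y> = y_2 = 3
As n -> infinity, <x_n, y> -> 0, confirming weak convergence of (x_n) to 0.

3


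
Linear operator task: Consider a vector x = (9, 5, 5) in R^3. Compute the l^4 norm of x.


The l^4 norm = (sum |x_i|^4)^(1/4)
Sum of 4th powers = 6561 + 625 + 625 = 7811
||x||_4 = (7811)^(1/4) = 9.4011

9.4011


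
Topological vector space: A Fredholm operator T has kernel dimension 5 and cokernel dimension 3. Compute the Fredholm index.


The Fredholm index is defined as ind(T) = dim(ker T) - dim(coker T)
= 5 - 3
= 2

2


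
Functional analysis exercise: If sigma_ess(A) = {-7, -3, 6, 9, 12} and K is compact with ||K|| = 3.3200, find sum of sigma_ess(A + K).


By Weyl's theorem, the essential spectrum is invariant under compact perturbations.
sigma_ess(A + K) = sigma_ess(A) = {-7, -3, 6, 9, 12}
Sum = -7 + -3 + 6 + 9 + 12 = 17

17


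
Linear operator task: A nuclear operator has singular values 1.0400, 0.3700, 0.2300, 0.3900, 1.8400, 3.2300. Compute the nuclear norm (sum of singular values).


The nuclear norm is the sum of all singular values.
||T||_1 = 1.0400 + 0.3700 + 0.2300 + 0.3900 + 1.8400 + 3.2300
= 7.1000

7.1000


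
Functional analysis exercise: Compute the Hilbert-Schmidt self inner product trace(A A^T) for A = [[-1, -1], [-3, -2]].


trace(A * A^T) = sum of squares of all entries
= (-1)^2 + (-1)^2 + (-3)^2 + (-2)^2
= 1 + 1 + 9 + 4
= 15

15


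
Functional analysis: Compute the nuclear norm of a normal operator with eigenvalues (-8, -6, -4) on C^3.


For a normal operator, singular values equal |eigenvalues|.
Trace norm = sum |lambda_i| = 8 + 6 + 4
= 18

18


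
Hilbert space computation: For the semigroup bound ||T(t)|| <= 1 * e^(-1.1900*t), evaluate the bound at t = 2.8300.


||T(2.8300)|| <= 1 * exp(-1.1900 * 2.8300)
= 1 * exp(-3.3677)
= 1 * 0.0345
= 0.0345

0.0345


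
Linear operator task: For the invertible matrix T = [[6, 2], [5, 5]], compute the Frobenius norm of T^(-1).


det(T) = 6*5 - 2*5 = 20
T^(-1) = (1/20) * [[5, -2], [-5, 6]] = [[0.2500, -0.1000], [-0.2500, 0.3000]]
||T^(-1)||_F^2 = 0.2500^2 + (-0.1000)^2 + (-0.2500)^2 + 0.3000^2 = 0.2250
||T^(-1)||_F = sqrt(0.2250) = 0.4743

0.4743


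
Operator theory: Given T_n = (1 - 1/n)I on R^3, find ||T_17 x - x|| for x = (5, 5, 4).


T_17 x - x = (1 - 1/17)x - x = -x/17
||x|| = sqrt(66) = 8.1240
||T_17 x - x|| = ||x||/17 = 8.1240/17 = 0.4779

0.4779


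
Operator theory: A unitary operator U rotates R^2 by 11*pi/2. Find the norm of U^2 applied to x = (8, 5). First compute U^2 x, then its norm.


U is a rotation by theta = 11*pi/2
U^2 = rotation by 2*theta = 22*pi/2 = 2*pi/2 (mod 2*pi)
cos(2*pi/2) = -1.0000, sin(2*pi/2) = 0.0000
U^2 x = (-1.0000 * 8 - 0.0000 * 5, 0.0000 * 8 + -1.0000 * 5)
= (-8.0000, -5.0000)
||U^2 x|| = sqrt((-8.0000)^2 + (-5.0000)^2) = sqrt(89.0000) = 9.4340

9.4340


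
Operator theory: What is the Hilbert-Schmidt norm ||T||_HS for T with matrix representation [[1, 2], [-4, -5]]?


The Hilbert-Schmidt norm is sqrt(sum of squares of all entries).
Sum of squares = 1^2 + 2^2 + (-4)^2 + (-5)^2
= 1 + 4 + 16 + 25 = 46
||T||_HS = sqrt(46) = 6.7823

6.7823


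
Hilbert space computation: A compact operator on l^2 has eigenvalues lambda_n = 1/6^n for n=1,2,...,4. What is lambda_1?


The eigenvalue formula gives lambda_1 = 1/6^1
= 1/6
= 0.1667

0.1667


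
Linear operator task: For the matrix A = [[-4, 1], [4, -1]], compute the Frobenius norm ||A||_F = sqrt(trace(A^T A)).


||A||_F^2 = sum a_ij^2
= (-4)^2 + 1^2 + 4^2 + (-1)^2
= 16 + 1 + 16 + 1 = 34
||A||_F = sqrt(34) = 5.8310

5.8310


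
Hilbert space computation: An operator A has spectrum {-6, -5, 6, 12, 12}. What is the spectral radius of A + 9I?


Spectrum of A + 9I = {3, 4, 15, 21, 21}
Spectral radius = max |lambda| over the shifted spectrum
= max(3, 4, 15, 21, 21) = 21

21


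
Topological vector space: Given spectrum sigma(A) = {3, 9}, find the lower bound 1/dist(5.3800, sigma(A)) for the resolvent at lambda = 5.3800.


dist(5.3800, {3, 9}) = min(|5.3800 - 3|, |5.3800 - 9|)
= min(2.3800, 3.6200) = 2.3800
Resolvent bound = 1/2.3800 = 0.4202

0.4202


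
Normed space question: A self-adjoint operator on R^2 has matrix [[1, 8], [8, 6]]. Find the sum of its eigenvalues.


For a self-adjoint (symmetric) matrix, the eigenvalues are real.
The sum of eigenvalues equals the trace of the matrix.
trace = 1 + 6 = 7

7


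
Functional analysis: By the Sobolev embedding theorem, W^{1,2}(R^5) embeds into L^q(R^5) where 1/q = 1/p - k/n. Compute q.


Using the Sobolev embedding formula: 1/q = 1/p - k/n
1/q = 1/2 - 1/5 = 3/10
q = 1/(3/10) = 10/3 = 3.3333

3.3333


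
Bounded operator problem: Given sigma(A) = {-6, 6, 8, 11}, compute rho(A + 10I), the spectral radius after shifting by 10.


Spectrum of A + 10I = {4, 16, 18, 21}
Spectral radius = max |lambda| over the shifted spectrum
= max(4, 16, 18, 21) = 21

21


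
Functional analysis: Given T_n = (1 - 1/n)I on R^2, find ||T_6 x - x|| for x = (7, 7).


T_6 x - x = (1 - 1/6)x - x = -x/6
||x|| = sqrt(98) = 9.8995
||T_6 x - x|| = ||x||/6 = 9.8995/6 = 1.6499

1.6499


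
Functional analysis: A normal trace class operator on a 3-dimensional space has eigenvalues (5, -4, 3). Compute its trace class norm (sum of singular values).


For a normal operator, singular values equal |eigenvalues|.
Trace norm = sum |lambda_i| = 5 + 4 + 3
= 12

12


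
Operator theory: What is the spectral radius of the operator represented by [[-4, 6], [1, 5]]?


For a 2x2 matrix, eigenvalues satisfy lambda^2 - (trace)*lambda + det = 0
trace = -4 + 5 = 1
det = -4*5 - 6*1 = -26
discriminant = 1^2 - 4*(-26) = 105
spectral radius = max |eigenvalue| = 5.6235

5.6235


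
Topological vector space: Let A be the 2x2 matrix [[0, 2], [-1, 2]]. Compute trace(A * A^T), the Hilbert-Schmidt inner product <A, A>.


trace(A * A^T) = sum of squares of all entries
= 0^2 + 2^2 + (-1)^2 + 2^2
= 0 + 4 + 1 + 4
= 9

9


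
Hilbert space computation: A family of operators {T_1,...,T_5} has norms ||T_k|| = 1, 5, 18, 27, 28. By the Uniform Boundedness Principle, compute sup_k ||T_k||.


By the Uniform Boundedness Principle, the supremum of norms is finite.
sup_k ||T_k|| = max(1, 5, 18, 27, 28) = 28

28


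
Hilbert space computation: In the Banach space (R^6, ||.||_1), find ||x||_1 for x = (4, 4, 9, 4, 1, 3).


The l^1 norm equals the sum of absolute values of all components.
||x||_1 = 4 + 4 + 9 + 4 + 1 + 3
= 25

25.0000


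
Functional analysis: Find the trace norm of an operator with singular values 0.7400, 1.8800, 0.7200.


The nuclear norm is the sum of all singular values.
||T||_1 = 0.7400 + 1.8800 + 0.7200
= 3.3400

3.3400


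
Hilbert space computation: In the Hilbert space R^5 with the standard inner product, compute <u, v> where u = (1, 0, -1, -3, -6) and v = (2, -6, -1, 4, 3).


Computing the standard inner product <u, v> = sum u_i * v_i
= 1*2 + 0*-6 + -1*-1 + -3*4 + -6*3
= 2 + 0 + 1 + -12 + -18
= -27

-27


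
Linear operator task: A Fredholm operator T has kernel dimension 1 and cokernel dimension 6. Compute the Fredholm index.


The Fredholm index is defined as ind(T) = dim(ker T) - dim(coker T)
= 1 - 6
= -5

-5


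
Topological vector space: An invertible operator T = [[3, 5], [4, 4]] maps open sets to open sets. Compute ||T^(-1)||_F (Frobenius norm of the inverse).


det(T) = 3*4 - 5*4 = -8
T^(-1) = (1/-8) * [[4, -5], [-4, 3]] = [[-0.5000, 0.6250], [0.5000, -0.3750]]
||T^(-1)||_F^2 = (-0.5000)^2 + 0.6250^2 + 0.5000^2 + (-0.3750)^2 = 1.0312
||T^(-1)||_F = sqrt(1.0312) = 1.0155

1.0155


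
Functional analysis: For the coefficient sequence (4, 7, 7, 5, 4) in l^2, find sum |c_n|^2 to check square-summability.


sum |c_n|^2 = 4^2 + 7^2 + 7^2 + 5^2 + 4^2
= 16 + 49 + 49 + 25 + 16
= 155

155


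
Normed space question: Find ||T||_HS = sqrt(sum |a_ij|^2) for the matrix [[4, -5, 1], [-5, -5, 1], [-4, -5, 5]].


The Hilbert-Schmidt norm is sqrt(sum of squares of all entries).
Sum of squares = 4^2 + (-5)^2 + 1^2 + (-5)^2 + (-5)^2 + 1^2 + (-4)^2 + (-5)^2 + 5^2
= 16 + 25 + 1 + 25 + 25 + 1 + 16 + 25 + 25 = 159
||T||_HS = sqrt(159) = 12.6095

12.6095


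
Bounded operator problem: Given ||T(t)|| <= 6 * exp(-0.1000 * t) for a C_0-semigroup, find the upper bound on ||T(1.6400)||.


||T(1.6400)|| <= 6 * exp(-0.1000 * 1.6400)
= 6 * exp(-0.1640)
= 6 * 0.8487
= 5.0925

5.0925


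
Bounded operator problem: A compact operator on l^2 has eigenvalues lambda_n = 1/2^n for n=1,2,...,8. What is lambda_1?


The eigenvalue formula gives lambda_1 = 1/2^1
= 1/2
= 0.5000

0.5000


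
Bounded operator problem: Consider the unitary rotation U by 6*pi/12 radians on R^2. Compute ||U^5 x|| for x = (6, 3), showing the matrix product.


U is a rotation by theta = 6*pi/12
U^5 = rotation by 5*theta = 30*pi/12 = 6*pi/12 (mod 2*pi)
cos(6*pi/12) = 0.0000, sin(6*pi/12) = 1.0000
U^5 x = (0.0000 * 6 - 1.0000 * 3, 1.0000 * 6 + 0.0000 * 3)
= (-3.0000, 6.0000)
||U^5 x|| = sqrt((-3.0000)^2 + 6.0000^2) = sqrt(45.0000) = 6.7082

6.7082


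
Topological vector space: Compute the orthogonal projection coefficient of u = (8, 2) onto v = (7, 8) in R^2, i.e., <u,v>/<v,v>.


Computing <u,v> = 8*7 + 2*8 = 72
Computing <v,v> = 7^2 + 8^2 = 113
Projection coefficient = 72/113 = 0.6372

0.6372


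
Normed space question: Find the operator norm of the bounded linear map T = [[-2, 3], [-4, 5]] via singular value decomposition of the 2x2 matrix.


A^T A = [[20, -26], [-26, 34]]
trace(A^T A) = 54, det(A^T A) = 4
discriminant = 54^2 - 4*4 = 2900
Largest eigenvalue of A^T A = (trace + sqrt(disc))/2 = 53.9258
||T|| = sqrt(53.9258) = 7.3434

7.3434


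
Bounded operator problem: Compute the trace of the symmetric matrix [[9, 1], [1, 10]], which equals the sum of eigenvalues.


For a self-adjoint (symmetric) matrix, the eigenvalues are real.
The sum of eigenvalues equals the trace of the matrix.
trace = 9 + 10 = 19

19


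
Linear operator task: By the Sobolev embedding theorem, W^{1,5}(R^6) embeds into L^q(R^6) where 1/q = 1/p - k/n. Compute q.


Using the Sobolev embedding formula: 1/q = 1/p - k/n
1/q = 1/5 - 1/6 = 1/30
q = 1/(1/30) = 30

30.0000


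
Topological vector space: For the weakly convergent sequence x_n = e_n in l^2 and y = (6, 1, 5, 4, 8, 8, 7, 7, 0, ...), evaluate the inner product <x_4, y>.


x_4 = e_4 is the standard basis vector with 1 in position 4.
<x_4, y> = y_4 = 4
As n -> infinity, <x_n, y> -> 0, confirming weak convergence of (x_n) to 0.

4


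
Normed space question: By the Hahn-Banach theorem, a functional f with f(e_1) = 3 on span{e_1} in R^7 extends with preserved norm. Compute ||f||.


The norm of f is given by ||f|| = sup_{||x||=1} |f(x)|.
On span{e_1}, ||e_1|| = 1, so ||f|| = |f(e_1)| / ||e_1||
= |3| / 1 = 3.0000

3.0000


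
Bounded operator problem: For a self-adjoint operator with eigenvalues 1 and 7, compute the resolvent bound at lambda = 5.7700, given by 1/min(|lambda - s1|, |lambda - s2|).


dist(5.7700, {1, 7}) = min(|5.7700 - 1|, |5.7700 - 7|)
= min(4.7700, 1.2300) = 1.2300
Resolvent bound = 1/1.2300 = 0.8130

0.8130


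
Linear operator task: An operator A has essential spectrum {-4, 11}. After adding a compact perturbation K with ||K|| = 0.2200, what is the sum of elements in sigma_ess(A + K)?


By Weyl's theorem, the essential spectrum is invariant under compact perturbations.
sigma_ess(A + K) = sigma_ess(A) = {-4, 11}
Sum = -4 + 11 = 7

7


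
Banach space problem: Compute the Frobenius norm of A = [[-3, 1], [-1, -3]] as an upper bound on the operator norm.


||A||_F^2 = sum a_ij^2
= (-3)^2 + 1^2 + (-1)^2 + (-3)^2
= 9 + 1 + 1 + 9 = 20
||A||_F = sqrt(20) = 4.4721

4.4721


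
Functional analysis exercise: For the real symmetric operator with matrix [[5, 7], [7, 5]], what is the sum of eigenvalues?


For a self-adjoint (symmetric) matrix, the eigenvalues are real.
The sum of eigenvalues equals the trace of the matrix.
trace = 5 + 5 = 10

10


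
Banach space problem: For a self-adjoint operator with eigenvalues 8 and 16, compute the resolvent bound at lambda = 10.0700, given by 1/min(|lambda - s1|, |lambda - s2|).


dist(10.0700, {8, 16}) = min(|10.0700 - 8|, |10.0700 - 16|)
= min(2.0700, 5.9300) = 2.0700
Resolvent bound = 1/2.0700 = 0.4831

0.4831


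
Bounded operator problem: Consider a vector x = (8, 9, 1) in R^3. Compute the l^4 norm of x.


The l^4 norm = (sum |x_i|^4)^(1/4)
Sum of 4th powers = 4096 + 6561 + 1 = 10658
||x||_4 = (10658)^(1/4) = 10.1606

10.1606


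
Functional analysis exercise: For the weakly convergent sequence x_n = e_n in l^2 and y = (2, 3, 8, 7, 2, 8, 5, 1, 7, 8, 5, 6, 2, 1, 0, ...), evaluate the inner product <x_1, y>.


x_1 = e_1 is the standard basis vector with 1 in position 1.
<x_1, y> = y_1 = 2
As n -> infinity, <x_n, y> -> 0, confirming weak convergence of (x_n) to 0.

2


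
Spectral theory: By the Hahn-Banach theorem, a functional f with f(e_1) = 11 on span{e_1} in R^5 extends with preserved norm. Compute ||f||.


The norm of f is given by ||f|| = sup_{||x||=1} |f(x)|.
On span{e_1}, ||e_1|| = 1, so ||f|| = |f(e_1)| / ||e_1||
= |11| / 1 = 11.0000

11.0000


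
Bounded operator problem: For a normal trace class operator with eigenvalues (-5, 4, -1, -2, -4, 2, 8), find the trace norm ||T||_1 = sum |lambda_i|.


For a normal operator, singular values equal |eigenvalues|.
Trace norm = sum |lambda_i| = 5 + 4 + 1 + 2 + 4 + 2 + 8
= 26

26


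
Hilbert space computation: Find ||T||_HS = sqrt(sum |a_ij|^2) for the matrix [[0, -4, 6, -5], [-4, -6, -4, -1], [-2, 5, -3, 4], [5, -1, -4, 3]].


The Hilbert-Schmidt norm is sqrt(sum of squares of all entries).
Sum of squares = 0^2 + (-4)^2 + 6^2 + (-5)^2 + (-4)^2 + (-6)^2 + (-4)^2 + (-1)^2 + (-2)^2 + 5^2 + (-3)^2 + 4^2 + 5^2 + (-1)^2 + (-4)^2 + 3^2
= 0 + 16 + 36 + 25 + 16 + 36 + 16 + 1 + 4 + 25 + 9 + 16 + 25 + 1 + 16 + 9 = 251
||T||_HS = sqrt(251) = 15.8430

15.8430


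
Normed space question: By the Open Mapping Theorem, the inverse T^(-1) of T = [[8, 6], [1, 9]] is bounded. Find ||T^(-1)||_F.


det(T) = 8*9 - 6*1 = 66
T^(-1) = (1/66) * [[9, -6], [-1, 8]] = [[0.1364, -0.0909], [-0.0152, 0.1212]]
||T^(-1)||_F^2 = 0.1364^2 + (-0.0909)^2 + (-0.0152)^2 + 0.1212^2 = 0.0418
||T^(-1)||_F = sqrt(0.0418) = 0.2044

0.2044


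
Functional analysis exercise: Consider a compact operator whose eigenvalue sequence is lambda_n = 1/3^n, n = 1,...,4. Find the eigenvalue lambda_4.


The eigenvalue formula gives lambda_4 = 1/3^4
= 1/81
= 0.0123

0.0123


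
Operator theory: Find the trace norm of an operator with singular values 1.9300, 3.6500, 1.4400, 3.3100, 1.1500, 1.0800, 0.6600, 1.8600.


The nuclear norm is the sum of all singular values.
||T||_1 = 1.9300 + 3.6500 + 1.4400 + 3.3100 + 1.1500 + 1.0800 + 0.6600 + 1.8600
= 15.0800

15.0800


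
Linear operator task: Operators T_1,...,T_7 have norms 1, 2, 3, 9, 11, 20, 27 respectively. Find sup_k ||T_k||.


By the Uniform Boundedness Principle, the supremum of norms is finite.
sup_k ||T_k|| = max(1, 2, 3, 9, 11, 20, 27) = 27

27


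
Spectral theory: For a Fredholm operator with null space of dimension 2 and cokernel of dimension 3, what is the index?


The Fredholm index is defined as ind(T) = dim(ker T) - dim(coker T)
= 2 - 3
= -1

-1


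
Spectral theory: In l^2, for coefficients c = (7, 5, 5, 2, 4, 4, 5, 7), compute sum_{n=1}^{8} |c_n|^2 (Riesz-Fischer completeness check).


sum |c_n|^2 = 7^2 + 5^2 + 5^2 + 2^2 + 4^2 + 4^2 + 5^2 + 7^2
= 49 + 25 + 25 + 4 + 16 + 16 + 25 + 49
= 209

209


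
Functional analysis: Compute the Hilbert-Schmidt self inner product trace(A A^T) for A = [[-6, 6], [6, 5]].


trace(A * A^T) = sum of squares of all entries
= (-6)^2 + 6^2 + 6^2 + 5^2
= 36 + 36 + 36 + 25
= 133

133


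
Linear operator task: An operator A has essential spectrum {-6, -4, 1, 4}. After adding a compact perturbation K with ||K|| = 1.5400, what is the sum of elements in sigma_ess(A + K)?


By Weyl's theorem, the essential spectrum is invariant under compact perturbations.
sigma_ess(A + K) = sigma_ess(A) = {-6, -4, 1, 4}
Sum = -6 + -4 + 1 + 4 = -5

-5


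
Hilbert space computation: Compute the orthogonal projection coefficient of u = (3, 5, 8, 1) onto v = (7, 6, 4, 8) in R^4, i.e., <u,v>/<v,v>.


Computing <u,v> = 3*7 + 5*6 + 8*4 + 1*8 = 91
Computing <v,v> = 7^2 + 6^2 + 4^2 + 8^2 = 165
Projection coefficient = 91/165 = 0.5515

0.5515


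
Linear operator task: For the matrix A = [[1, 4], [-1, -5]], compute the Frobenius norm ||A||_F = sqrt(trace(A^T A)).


||A||_F^2 = sum a_ij^2
= 1^2 + 4^2 + (-1)^2 + (-5)^2
= 1 + 16 + 1 + 25 = 43
||A||_F = sqrt(43) = 6.5574

6.5574


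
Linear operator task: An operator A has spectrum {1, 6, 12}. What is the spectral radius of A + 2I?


Spectrum of A + 2I = {3, 8, 14}
Spectral radius = max |lambda| over the shifted spectrum
= max(3, 8, 14) = 14

14


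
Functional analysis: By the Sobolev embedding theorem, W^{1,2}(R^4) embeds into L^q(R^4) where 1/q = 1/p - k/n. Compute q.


Using the Sobolev embedding formula: 1/q = 1/p - k/n
1/q = 1/2 - 1/4 = 1/4
q = 1/(1/4) = 4

4.0000


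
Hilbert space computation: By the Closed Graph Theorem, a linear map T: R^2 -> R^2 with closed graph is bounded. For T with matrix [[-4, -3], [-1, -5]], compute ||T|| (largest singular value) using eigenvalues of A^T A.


A^T A = [[17, 17], [17, 34]]
trace(A^T A) = 51, det(A^T A) = 289
discriminant = 51^2 - 4*289 = 1445
Largest eigenvalue of A^T A = (trace + sqrt(disc))/2 = 44.5066
||T|| = sqrt(44.5066) = 6.6713

6.6713


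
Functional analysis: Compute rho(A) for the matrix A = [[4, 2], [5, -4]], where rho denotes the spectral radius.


For a 2x2 matrix, eigenvalues satisfy lambda^2 - (trace)*lambda + det = 0
trace = 4 + -4 = 0
det = 4*-4 - 2*5 = -26
discriminant = 0^2 - 4*(-26) = 104
spectral radius = max |eigenvalue| = 5.0990

5.0990


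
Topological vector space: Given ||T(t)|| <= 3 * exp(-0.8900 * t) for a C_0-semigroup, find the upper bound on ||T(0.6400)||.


||T(0.6400)|| <= 3 * exp(-0.8900 * 0.6400)
= 3 * exp(-0.5696)
= 3 * 0.5658
= 1.6973

1.6973


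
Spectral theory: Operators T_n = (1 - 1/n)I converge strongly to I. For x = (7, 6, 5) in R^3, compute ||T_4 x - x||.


T_4 x - x = (1 - 1/4)x - x = -x/4
||x|| = sqrt(110) = 10.4881
||T_4 x - x|| = ||x||/4 = 10.4881/4 = 2.6220

2.6220


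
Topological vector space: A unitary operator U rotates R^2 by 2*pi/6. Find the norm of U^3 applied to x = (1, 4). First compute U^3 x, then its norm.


U is a rotation by theta = 2*pi/6
U^3 = rotation by 3*theta = 6*pi/6
cos(6*pi/6) = -1.0000, sin(6*pi/6) = 0.0000
U^3 x = (-1.0000 * 1 - 0.0000 * 4, 0.0000 * 1 + -1.0000 * 4)
= (-1.0000, -4.0000)
||U^3 x|| = sqrt((-1.0000)^2 + (-4.0000)^2) = sqrt(17.0000) = 4.1231

4.1231


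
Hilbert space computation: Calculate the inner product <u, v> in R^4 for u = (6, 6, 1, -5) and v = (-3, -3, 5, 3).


Computing the standard inner product <u, v> = sum u_i * v_i
= 6*-3 + 6*-3 + 1*5 + -5*3
= -18 + -18 + 5 + -15
= -46

-46


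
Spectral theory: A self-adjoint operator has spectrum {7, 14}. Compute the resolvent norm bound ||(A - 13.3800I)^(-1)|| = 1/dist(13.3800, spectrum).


dist(13.3800, {7, 14}) = min(|13.3800 - 7|, |13.3800 - 14|)
= min(6.3800, 0.6200) = 0.6200
Resolvent bound = 1/0.6200 = 1.6129

1.6129


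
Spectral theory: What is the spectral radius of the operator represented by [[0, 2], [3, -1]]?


For a 2x2 matrix, eigenvalues satisfy lambda^2 - (trace)*lambda + det = 0
trace = 0 + -1 = -1
det = 0*-1 - 2*3 = -6
discriminant = (-1)^2 - 4*(-6) = 25
spectral radius = max |eigenvalue| = 3.0000

3.0000


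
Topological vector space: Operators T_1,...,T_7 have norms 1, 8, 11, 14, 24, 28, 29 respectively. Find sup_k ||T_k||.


By the Uniform Boundedness Principle, the supremum of norms is finite.
sup_k ||T_k|| = max(1, 8, 11, 14, 24, 28, 29) = 29

29


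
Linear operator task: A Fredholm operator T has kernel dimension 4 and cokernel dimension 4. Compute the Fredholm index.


The Fredholm index is defined as ind(T) = dim(ker T) - dim(coker T)
= 4 - 4
= 0

0


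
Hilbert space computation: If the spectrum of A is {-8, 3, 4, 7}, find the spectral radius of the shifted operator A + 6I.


Spectrum of A + 6I = {-2, 9, 10, 13}
Spectral radius = max |lambda| over the shifted spectrum
= max(2, 9, 10, 13) = 13

13


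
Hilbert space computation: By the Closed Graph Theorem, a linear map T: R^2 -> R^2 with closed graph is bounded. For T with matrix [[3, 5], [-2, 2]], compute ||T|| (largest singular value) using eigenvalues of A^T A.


A^T A = [[13, 11], [11, 29]]
trace(A^T A) = 42, det(A^T A) = 256
discriminant = 42^2 - 4*256 = 740
Largest eigenvalue of A^T A = (trace + sqrt(disc))/2 = 34.6015
||T|| = sqrt(34.6015) = 5.8823

5.8823


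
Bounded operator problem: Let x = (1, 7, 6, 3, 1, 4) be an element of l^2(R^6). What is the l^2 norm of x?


The l^2 norm = (sum |x_i|^2)^(1/2)
Sum of 2th powers = 1 + 49 + 36 + 9 + 1 + 16 = 112
||x||_2 = (112)^(1/2) = 10.5830

10.5830


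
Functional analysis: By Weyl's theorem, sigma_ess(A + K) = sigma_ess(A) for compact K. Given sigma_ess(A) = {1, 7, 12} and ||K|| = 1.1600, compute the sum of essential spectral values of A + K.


By Weyl's theorem, the essential spectrum is invariant under compact perturbations.
sigma_ess(A + K) = sigma_ess(A) = {1, 7, 12}
Sum = 1 + 7 + 12 = 20

20


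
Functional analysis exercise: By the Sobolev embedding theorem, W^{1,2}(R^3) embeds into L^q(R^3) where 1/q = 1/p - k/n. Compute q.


Using the Sobolev embedding formula: 1/q = 1/p - k/n
1/q = 1/2 - 1/3 = 1/6
q = 1/(1/6) = 6

6.0000


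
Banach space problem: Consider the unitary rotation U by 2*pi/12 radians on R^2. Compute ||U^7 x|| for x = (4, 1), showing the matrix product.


U is a rotation by theta = 2*pi/12
U^7 = rotation by 7*theta = 14*pi/12
cos(14*pi/12) = -0.8660, sin(14*pi/12) = -0.5000
U^7 x = (-0.8660 * 4 - -0.5000 * 1, -0.5000 * 4 + -0.8660 * 1)
= (-2.9641, -2.8660)
||U^7 x|| = sqrt((-2.9641)^2 + (-2.8660)^2) = sqrt(17.0000) = 4.1231

4.1231


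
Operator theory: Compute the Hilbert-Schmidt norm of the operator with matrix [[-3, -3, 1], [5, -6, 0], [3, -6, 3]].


The Hilbert-Schmidt norm is sqrt(sum of squares of all entries).
Sum of squares = (-3)^2 + (-3)^2 + 1^2 + 5^2 + (-6)^2 + 0^2 + 3^2 + (-6)^2 + 3^2
= 9 + 9 + 1 + 25 + 36 + 0 + 9 + 36 + 9 = 134
||T||_HS = sqrt(134) = 11.5758

11.5758


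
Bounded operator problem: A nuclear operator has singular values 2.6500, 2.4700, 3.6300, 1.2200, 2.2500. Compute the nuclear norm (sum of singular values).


The nuclear norm is the sum of all singular values.
||T||_1 = 2.6500 + 2.4700 + 3.6300 + 1.2200 + 2.2500
= 12.2200

12.2200


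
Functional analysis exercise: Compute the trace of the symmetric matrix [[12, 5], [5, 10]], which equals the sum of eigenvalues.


For a self-adjoint (symmetric) matrix, the eigenvalues are real.
The sum of eigenvalues equals the trace of the matrix.
trace = 12 + 10 = 22

22


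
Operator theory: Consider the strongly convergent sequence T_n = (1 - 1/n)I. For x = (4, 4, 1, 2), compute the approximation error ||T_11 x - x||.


T_11 x - x = (1 - 1/11)x - x = -x/11
||x|| = sqrt(37) = 6.0828
||T_11 x - x|| = ||x||/11 = 6.0828/11 = 0.5530

0.5530


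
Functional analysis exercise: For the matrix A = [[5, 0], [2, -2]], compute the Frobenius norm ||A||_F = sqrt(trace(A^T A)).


||A||_F^2 = sum a_ij^2
= 5^2 + 0^2 + 2^2 + (-2)^2
= 25 + 0 + 4 + 4 = 33
||A||_F = sqrt(33) = 5.7446

5.7446


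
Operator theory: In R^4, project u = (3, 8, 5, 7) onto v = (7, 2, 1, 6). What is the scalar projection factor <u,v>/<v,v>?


Computing <u,v> = 3*7 + 8*2 + 5*1 + 7*6 = 84
Computing <v,v> = 7^2 + 2^2 + 1^2 + 6^2 = 90
Projection coefficient = 84/90 = 0.9333

0.9333


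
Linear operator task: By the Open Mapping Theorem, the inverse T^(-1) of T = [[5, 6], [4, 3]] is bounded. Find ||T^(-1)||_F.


det(T) = 5*3 - 6*4 = -9
T^(-1) = (1/-9) * [[3, -6], [-4, 5]] = [[-0.3333, 0.6667], [0.4444, -0.5556]]
||T^(-1)||_F^2 = (-0.3333)^2 + 0.6667^2 + 0.4444^2 + (-0.5556)^2 = 1.0617
||T^(-1)||_F = sqrt(1.0617) = 1.0304

1.0304


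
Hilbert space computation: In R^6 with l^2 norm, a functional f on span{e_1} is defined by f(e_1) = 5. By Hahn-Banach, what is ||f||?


The norm of f is given by ||f|| = sup_{||x||=1} |f(x)|.
On span{e_1}, ||e_1|| = 1, so ||f|| = |f(e_1)| / ||e_1||
= |5| / 1 = 5.0000

5.0000


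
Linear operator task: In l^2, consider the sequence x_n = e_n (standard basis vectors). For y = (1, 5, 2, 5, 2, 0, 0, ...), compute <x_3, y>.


x_3 = e_3 is the standard basis vector with 1 in position 3.
<x_3, y> = y_3 = 2
As n -> infinity, <x_n, y> -> 0, confirming weak convergence of (x_n) to 0.

2


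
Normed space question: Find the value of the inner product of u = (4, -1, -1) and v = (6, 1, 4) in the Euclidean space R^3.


Computing the standard inner product <u, v> = sum u_i * v_i
= 4*6 + -1*1 + -1*4
= 24 + -1 + -4
= 19

19


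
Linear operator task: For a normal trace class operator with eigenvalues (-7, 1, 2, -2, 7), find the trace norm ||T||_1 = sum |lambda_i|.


For a normal operator, singular values equal |eigenvalues|.
Trace norm = sum |lambda_i| = 7 + 1 + 2 + 2 + 7
= 19

19


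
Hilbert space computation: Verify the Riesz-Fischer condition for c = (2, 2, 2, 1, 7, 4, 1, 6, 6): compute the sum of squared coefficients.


sum |c_n|^2 = 2^2 + 2^2 + 2^2 + 1^2 + 7^2 + 4^2 + 1^2 + 6^2 + 6^2
= 4 + 4 + 4 + 1 + 49 + 16 + 1 + 36 + 36
= 151

151


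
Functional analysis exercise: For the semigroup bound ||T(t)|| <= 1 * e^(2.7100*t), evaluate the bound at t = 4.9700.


||T(4.9700)|| <= 1 * exp(2.7100 * 4.9700)
= 1 * exp(13.4687)
= 1 * 706939.2396
= 706939.2396

706939.2396


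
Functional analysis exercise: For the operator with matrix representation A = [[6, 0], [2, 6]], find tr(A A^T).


trace(A * A^T) = sum of squares of all entries
= 6^2 + 0^2 + 2^2 + 6^2
= 36 + 0 + 4 + 36
= 76

76


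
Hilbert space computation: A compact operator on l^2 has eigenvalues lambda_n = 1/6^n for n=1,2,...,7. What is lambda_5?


The eigenvalue formula gives lambda_5 = 1/6^5
= 1/7776
= 1.2860e-04

1.2860e-04


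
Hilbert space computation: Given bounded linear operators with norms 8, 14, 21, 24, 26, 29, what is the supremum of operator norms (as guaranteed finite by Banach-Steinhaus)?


By the Uniform Boundedness Principle, the supremum of norms is finite.
sup_k ||T_k|| = max(8, 14, 21, 24, 26, 29) = 29

29


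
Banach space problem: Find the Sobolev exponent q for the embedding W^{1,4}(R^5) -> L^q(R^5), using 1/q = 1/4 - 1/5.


Using the Sobolev embedding formula: 1/q = 1/p - k/n
1/q = 1/4 - 1/5 = 1/20
q = 1/(1/20) = 20

20.0000


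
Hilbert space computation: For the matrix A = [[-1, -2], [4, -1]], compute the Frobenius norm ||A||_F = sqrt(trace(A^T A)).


||A||_F^2 = sum a_ij^2
= (-1)^2 + (-2)^2 + 4^2 + (-1)^2
= 1 + 4 + 16 + 1 = 22
||A||_F = sqrt(22) = 4.6904

4.6904


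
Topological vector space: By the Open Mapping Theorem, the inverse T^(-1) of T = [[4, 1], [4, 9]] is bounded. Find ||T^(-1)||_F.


det(T) = 4*9 - 1*4 = 32
T^(-1) = (1/32) * [[9, -1], [-4, 4]] = [[0.2812, -0.0312], [-0.1250, 0.1250]]
||T^(-1)||_F^2 = 0.2812^2 + (-0.0312)^2 + (-0.1250)^2 + 0.1250^2 = 0.1113
||T^(-1)||_F = sqrt(0.1113) = 0.3337

0.3337


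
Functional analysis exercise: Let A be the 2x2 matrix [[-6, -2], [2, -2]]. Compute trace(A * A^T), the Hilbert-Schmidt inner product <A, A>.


trace(A * A^T) = sum of squares of all entries
= (-6)^2 + (-2)^2 + 2^2 + (-2)^2
= 36 + 4 + 4 + 4
= 48

48


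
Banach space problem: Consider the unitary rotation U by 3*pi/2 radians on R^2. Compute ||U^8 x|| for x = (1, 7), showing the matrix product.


U is a rotation by theta = 3*pi/2
U^8 = rotation by 8*theta = 24*pi/2 = 0*pi/2 (mod 2*pi)
cos(0*pi/2) = 1.0000, sin(0*pi/2) = 0.0000
U^8 x = (1.0000 * 1 - 0.0000 * 7, 0.0000 * 1 + 1.0000 * 7)
= (1.0000, 7.0000)
||U^8 x|| = sqrt(1.0000^2 + 7.0000^2) = sqrt(50.0000) = 7.0711

7.0711


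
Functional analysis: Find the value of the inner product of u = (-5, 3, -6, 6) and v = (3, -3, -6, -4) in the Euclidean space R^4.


Computing the standard inner product <u, v> = sum u_i * v_i
= -5*3 + 3*-3 + -6*-6 + 6*-4
= -15 + -9 + 36 + -24
= -12

-12


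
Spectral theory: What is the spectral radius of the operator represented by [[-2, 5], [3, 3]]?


For a 2x2 matrix, eigenvalues satisfy lambda^2 - (trace)*lambda + det = 0
trace = -2 + 3 = 1
det = -2*3 - 5*3 = -21
discriminant = 1^2 - 4*(-21) = 85
spectral radius = max |eigenvalue| = 5.1098

5.1098


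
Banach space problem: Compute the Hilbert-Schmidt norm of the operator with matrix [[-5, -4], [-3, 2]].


The Hilbert-Schmidt norm is sqrt(sum of squares of all entries).
Sum of squares = (-5)^2 + (-4)^2 + (-3)^2 + 2^2
= 25 + 16 + 9 + 4 = 54
||T||_HS = sqrt(54) = 7.3485

7.3485


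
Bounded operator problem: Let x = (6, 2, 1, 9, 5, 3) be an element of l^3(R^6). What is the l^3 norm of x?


The l^3 norm = (sum |x_i|^3)^(1/3)
Sum of 3th powers = 216 + 8 + 1 + 729 + 125 + 27 = 1106
||x||_3 = (1106)^(1/3) = 10.3415

10.3415


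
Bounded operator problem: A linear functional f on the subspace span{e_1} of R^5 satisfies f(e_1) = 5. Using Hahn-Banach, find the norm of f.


The norm of f is given by ||f|| = sup_{||x||=1} |f(x)|.
On span{e_1}, ||e_1|| = 1, so ||f|| = |f(e_1)| / ||e_1||
= |5| / 1 = 5.0000

5.0000


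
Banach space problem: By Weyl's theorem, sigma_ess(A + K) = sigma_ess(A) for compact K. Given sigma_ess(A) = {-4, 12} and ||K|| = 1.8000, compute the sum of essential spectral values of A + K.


By Weyl's theorem, the essential spectrum is invariant under compact perturbations.
sigma_ess(A + K) = sigma_ess(A) = {-4, 12}
Sum = -4 + 12 = 8

8


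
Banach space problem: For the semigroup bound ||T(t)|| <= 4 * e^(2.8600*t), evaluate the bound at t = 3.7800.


||T(3.7800)|| <= 4 * exp(2.8600 * 3.7800)
= 4 * exp(10.8108)
= 4 * 49553.0950
= 198212.3800

198212.3800


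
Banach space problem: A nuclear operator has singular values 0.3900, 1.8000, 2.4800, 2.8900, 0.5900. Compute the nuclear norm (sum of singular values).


The nuclear norm is the sum of all singular values.
||T||_1 = 0.3900 + 1.8000 + 2.4800 + 2.8900 + 0.5900
= 8.1500

8.1500


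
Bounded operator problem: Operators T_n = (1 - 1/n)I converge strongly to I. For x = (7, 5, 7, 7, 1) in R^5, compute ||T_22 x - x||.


T_22 x - x = (1 - 1/22)x - x = -x/22
||x|| = sqrt(173) = 13.1529
||T_22 x - x|| = ||x||/22 = 13.1529/22 = 0.5979

0.5979


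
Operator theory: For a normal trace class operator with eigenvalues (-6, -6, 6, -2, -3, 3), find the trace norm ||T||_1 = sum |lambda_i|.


For a normal operator, singular values equal |eigenvalues|.
Trace norm = sum |lambda_i| = 6 + 6 + 6 + 2 + 3 + 3
= 26

26


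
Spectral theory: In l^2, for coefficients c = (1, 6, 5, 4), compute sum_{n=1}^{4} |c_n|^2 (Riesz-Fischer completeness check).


sum |c_n|^2 = 1^2 + 6^2 + 5^2 + 4^2
= 1 + 36 + 25 + 16
= 78

78


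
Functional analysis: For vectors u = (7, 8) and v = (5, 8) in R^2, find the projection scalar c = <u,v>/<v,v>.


Computing <u,v> = 7*5 + 8*8 = 99
Computing <v,v> = 5^2 + 8^2 = 89
Projection coefficient = 99/89 = 1.1124

1.1124


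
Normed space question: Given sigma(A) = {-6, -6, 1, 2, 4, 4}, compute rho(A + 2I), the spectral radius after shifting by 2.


Spectrum of A + 2I = {-4, -4, 3, 4, 6, 6}
Spectral radius = max |lambda| over the shifted spectrum
= max(4, 4, 3, 4, 6, 6) = 6

6


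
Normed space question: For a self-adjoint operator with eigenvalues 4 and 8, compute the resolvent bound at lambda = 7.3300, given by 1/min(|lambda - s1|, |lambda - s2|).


dist(7.3300, {4, 8}) = min(|7.3300 - 4|, |7.3300 - 8|)
= min(3.3300, 0.6700) = 0.6700
Resolvent bound = 1/0.6700 = 1.4925

1.4925


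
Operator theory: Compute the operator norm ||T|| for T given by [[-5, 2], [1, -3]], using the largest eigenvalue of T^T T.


A^T A = [[26, -13], [-13, 13]]
trace(A^T A) = 39, det(A^T A) = 169
discriminant = 39^2 - 4*169 = 845
Largest eigenvalue of A^T A = (trace + sqrt(disc))/2 = 34.0344
||T|| = sqrt(34.0344) = 5.8339

5.8339


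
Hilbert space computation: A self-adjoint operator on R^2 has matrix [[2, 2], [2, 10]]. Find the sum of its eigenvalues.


For a self-adjoint (symmetric) matrix, the eigenvalues are real.
The sum of eigenvalues equals the trace of the matrix.
trace = 2 + 10 = 12

12


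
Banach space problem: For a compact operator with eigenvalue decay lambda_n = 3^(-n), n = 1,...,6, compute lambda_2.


The eigenvalue formula gives lambda_2 = 1/3^2
= 1/9
= 0.1111

0.1111


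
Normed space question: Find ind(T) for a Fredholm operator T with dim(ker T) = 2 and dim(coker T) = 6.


The Fredholm index is defined as ind(T) = dim(ker T) - dim(coker T)
= 2 - 6
= -4

-4


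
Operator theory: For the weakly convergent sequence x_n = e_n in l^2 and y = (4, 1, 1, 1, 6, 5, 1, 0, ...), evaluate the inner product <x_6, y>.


x_6 = e_6 is the standard basis vector with 1 in position 6.
<x_6, y> = y_6 = 5
As n -> infinity, <x_n, y> -> 0, confirming weak convergence of (x_n) to 0.

5


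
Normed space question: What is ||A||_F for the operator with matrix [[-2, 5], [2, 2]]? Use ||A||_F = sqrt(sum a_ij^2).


||A||_F^2 = sum a_ij^2
= (-2)^2 + 5^2 + 2^2 + 2^2
= 4 + 25 + 4 + 4 = 37
||A||_F = sqrt(37) = 6.0828

6.0828


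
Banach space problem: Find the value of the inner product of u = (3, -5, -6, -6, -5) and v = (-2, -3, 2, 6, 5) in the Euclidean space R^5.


Computing the standard inner product <u, v> = sum u_i * v_i
= 3*-2 + -5*-3 + -6*2 + -6*6 + -5*5
= -6 + 15 + -12 + -36 + -25
= -64

-64


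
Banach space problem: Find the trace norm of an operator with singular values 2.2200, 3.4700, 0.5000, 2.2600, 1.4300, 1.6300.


The nuclear norm is the sum of all singular values.
||T||_1 = 2.2200 + 3.4700 + 0.5000 + 2.2600 + 1.4300 + 1.6300
= 11.5100

11.5100


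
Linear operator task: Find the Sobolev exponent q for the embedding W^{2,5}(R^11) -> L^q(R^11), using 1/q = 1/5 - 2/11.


Using the Sobolev embedding formula: 1/q = 1/p - k/n
1/q = 1/5 - 2/11 = 1/55
q = 1/(1/55) = 55

55.0000


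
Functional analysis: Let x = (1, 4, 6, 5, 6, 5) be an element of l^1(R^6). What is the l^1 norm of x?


The l^1 norm equals the sum of absolute values of all components.
||x||_1 = 1 + 4 + 6 + 5 + 6 + 5
= 27

27.0000


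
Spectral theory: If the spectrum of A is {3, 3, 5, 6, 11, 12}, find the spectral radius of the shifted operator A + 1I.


Spectrum of A + 1I = {4, 4, 6, 7, 12, 13}
Spectral radius = max |lambda| over the shifted spectrum
= max(4, 4, 6, 7, 12, 13) = 13

13


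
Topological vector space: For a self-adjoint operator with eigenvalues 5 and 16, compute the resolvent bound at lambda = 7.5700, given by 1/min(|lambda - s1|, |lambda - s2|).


dist(7.5700, {5, 16}) = min(|7.5700 - 5|, |7.5700 - 16|)
= min(2.5700, 8.4300) = 2.5700
Resolvent bound = 1/2.5700 = 0.3891

0.3891


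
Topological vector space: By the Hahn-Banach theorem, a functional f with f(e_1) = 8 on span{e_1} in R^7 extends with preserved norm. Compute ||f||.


The norm of f is given by ||f|| = sup_{||x||=1} |f(x)|.
On span{e_1}, ||e_1|| = 1, so ||f|| = |f(e_1)| / ||e_1||
= |8| / 1 = 8.0000

8.0000


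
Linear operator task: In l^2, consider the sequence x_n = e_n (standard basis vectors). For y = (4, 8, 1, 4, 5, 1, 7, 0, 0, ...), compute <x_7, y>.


x_7 = e_7 is the standard basis vector with 1 in position 7.
<x_7, y> = y_7 = 7
As n -> infinity, <x_n, y> -> 0, confirming weak convergence of (x_n) to 0.

7


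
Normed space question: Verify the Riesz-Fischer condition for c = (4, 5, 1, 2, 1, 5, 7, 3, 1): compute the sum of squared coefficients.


sum |c_n|^2 = 4^2 + 5^2 + 1^2 + 2^2 + 1^2 + 5^2 + 7^2 + 3^2 + 1^2
= 16 + 25 + 1 + 4 + 1 + 25 + 49 + 9 + 1
= 131

131


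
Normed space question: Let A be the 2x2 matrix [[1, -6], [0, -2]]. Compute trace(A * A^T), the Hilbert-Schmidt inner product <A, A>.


trace(A * A^T) = sum of squares of all entries
= 1^2 + (-6)^2 + 0^2 + (-2)^2
= 1 + 36 + 0 + 4
= 41

41


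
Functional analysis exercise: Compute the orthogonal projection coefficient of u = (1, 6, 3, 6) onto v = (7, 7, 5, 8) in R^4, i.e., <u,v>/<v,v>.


Computing <u,v> = 1*7 + 6*7 + 3*5 + 6*8 = 112
Computing <v,v> = 7^2 + 7^2 + 5^2 + 8^2 = 187
Projection coefficient = 112/187 = 0.5989

0.5989


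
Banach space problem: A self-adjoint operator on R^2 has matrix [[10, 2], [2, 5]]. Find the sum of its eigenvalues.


For a self-adjoint (symmetric) matrix, the eigenvalues are real.
The sum of eigenvalues equals the trace of the matrix.
trace = 10 + 5 = 15

15


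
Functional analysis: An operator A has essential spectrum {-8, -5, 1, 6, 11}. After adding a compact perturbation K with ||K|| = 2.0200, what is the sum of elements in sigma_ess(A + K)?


By Weyl's theorem, the essential spectrum is invariant under compact perturbations.
sigma_ess(A + K) = sigma_ess(A) = {-8, -5, 1, 6, 11}
Sum = -8 + -5 + 1 + 6 + 11 = 5

5


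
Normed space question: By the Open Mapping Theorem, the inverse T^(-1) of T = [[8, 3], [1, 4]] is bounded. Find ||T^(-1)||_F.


det(T) = 8*4 - 3*1 = 29
T^(-1) = (1/29) * [[4, -3], [-1, 8]] = [[0.1379, -0.1034], [-0.0345, 0.2759]]
||T^(-1)||_F^2 = 0.1379^2 + (-0.1034)^2 + (-0.0345)^2 + 0.2759^2 = 0.1070
||T^(-1)||_F = sqrt(0.1070) = 0.3271

0.3271


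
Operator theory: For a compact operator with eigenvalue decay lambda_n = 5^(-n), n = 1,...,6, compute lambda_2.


The eigenvalue formula gives lambda_2 = 1/5^2
= 1/25
= 0.0400

0.0400


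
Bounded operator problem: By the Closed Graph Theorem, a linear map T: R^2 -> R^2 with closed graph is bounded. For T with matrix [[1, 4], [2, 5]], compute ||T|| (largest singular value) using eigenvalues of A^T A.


A^T A = [[5, 14], [14, 41]]
trace(A^T A) = 46, det(A^T A) = 9
discriminant = 46^2 - 4*9 = 2080
Largest eigenvalue of A^T A = (trace + sqrt(disc))/2 = 45.8035
||T|| = sqrt(45.8035) = 6.7678

6.7678


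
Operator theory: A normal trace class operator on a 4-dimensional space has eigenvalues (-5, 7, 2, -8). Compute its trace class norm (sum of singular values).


For a normal operator, singular values equal |eigenvalues|.
Trace norm = sum |lambda_i| = 5 + 7 + 2 + 8
= 22

22


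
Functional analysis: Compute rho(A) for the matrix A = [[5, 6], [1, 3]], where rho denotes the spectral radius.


For a 2x2 matrix, eigenvalues satisfy lambda^2 - (trace)*lambda + det = 0
trace = 5 + 3 = 8
det = 5*3 - 6*1 = 9
discriminant = 8^2 - 4*(9) = 28
spectral radius = max |eigenvalue| = 6.6458

6.6458


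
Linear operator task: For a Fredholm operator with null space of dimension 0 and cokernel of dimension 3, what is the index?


The Fredholm index is defined as ind(T) = dim(ker T) - dim(coker T)
= 0 - 3
= -3

-3


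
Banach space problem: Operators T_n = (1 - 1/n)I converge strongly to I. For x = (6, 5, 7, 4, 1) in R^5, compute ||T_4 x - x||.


T_4 x - x = (1 - 1/4)x - x = -x/4
||x|| = sqrt(127) = 11.2694
||T_4 x - x|| = ||x||/4 = 11.2694/4 = 2.8174

2.8174


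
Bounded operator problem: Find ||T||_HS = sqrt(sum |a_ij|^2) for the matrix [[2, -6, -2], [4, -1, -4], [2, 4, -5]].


The Hilbert-Schmidt norm is sqrt(sum of squares of all entries).
Sum of squares = 2^2 + (-6)^2 + (-2)^2 + 4^2 + (-1)^2 + (-4)^2 + 2^2 + 4^2 + (-5)^2
= 4 + 36 + 4 + 16 + 1 + 16 + 4 + 16 + 25 = 122
||T||_HS = sqrt(122) = 11.0454

11.0454


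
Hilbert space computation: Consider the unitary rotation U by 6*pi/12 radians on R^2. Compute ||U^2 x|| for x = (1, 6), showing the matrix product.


U is a rotation by theta = 6*pi/12
U^2 = rotation by 2*theta = 12*pi/12
cos(12*pi/12) = -1.0000, sin(12*pi/12) = 0.0000
U^2 x = (-1.0000 * 1 - 0.0000 * 6, 0.0000 * 1 + -1.0000 * 6)
= (-1.0000, -6.0000)
||U^2 x|| = sqrt((-1.0000)^2 + (-6.0000)^2) = sqrt(37.0000) = 6.0828

6.0828
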